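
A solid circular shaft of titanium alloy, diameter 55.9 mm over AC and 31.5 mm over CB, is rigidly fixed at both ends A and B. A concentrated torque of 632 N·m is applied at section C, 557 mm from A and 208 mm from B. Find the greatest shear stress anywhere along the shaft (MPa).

Compatibility: T_A·a/J_AC = T_B·b/J_CB with T_A + T_B = T₀.
J_AC = 9.59×10^-7 m⁴, J_CB = 9.67×10^-8 m⁴, so T_A = T₀·(J_AC/a)/((J_AC/a)+(J_CB/b)) = 497.6 N·m, T_B = 134.4 N·m.
τ in each portion: τ_AC = 1.45×10^7 Pa, τ_CB = 2.19×10^7 Pa; maximum is in CB.
τ_max = T_CB·r/J = 134.4·0.0158/9.67×10^-8 = 2.189×10^7 Pa.

21.9 MPa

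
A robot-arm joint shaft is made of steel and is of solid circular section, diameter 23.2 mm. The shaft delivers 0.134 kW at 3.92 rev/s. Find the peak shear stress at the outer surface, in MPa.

ω = 2π·3.92 = 24.63 rad/s, so T = P/ω = 0.134×10³ / 24.63 = 5.441 N·m.
J = πd⁴/32 = π(0.0232)⁴/32 = 2.844×10^-8 m⁴.
τ_max = T·r/J = 5.441 × 0.0116 / 2.844×10^-8 = 2.219×10^6 Pa.

2.22 MPa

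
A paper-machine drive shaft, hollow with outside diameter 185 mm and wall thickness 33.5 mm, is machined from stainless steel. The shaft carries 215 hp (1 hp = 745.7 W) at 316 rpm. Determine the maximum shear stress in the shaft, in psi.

677 psi

ω = 2π·316/60 = 33.09 rad/s, so T = P/ω = 215×745.7 / 33.09 = 4845 N·m.
J = π(d_o⁴ − d_i⁴)/32 = π(0.185⁴ − 0.118⁴)/32 = 9.596×10^-5 m⁴.
τ_max = T·r/J = 4845 × 0.0925 / 9.596×10^-5 = 4.670×10^6 Pa.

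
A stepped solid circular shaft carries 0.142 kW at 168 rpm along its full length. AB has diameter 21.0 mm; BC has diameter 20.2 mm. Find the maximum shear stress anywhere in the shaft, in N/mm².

ω = 2π·168/60 = 17.59 rad/s, so T = P/ω = 0.142×10³ / 17.59 = 8.071 N·m.
Under the same torque, τ_max = 16T/(πd³) is largest where d is smallest — segment BC (d = 20.2 mm).
τ_max = 16·8.071/(π·(0.0202)³) = 4.987×10^6 Pa.

4.99 N/mm²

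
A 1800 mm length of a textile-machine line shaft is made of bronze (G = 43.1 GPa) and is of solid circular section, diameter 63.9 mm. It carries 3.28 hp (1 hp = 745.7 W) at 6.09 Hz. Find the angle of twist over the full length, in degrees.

0.0934°

ω = 2π·6.09 = 38.26 rad/s, so T = P/ω = 3.28×745.7 / 38.26 = 63.92 N·m.
J = πd⁴/32 = π(0.0639)⁴/32 = 1.637×10^-6 m⁴.
θ = T·L/(G·J) = 63.92 × 1.80 / (43.1×10⁹ × 1.637×10^-6) = 1.631×10^-3 rad.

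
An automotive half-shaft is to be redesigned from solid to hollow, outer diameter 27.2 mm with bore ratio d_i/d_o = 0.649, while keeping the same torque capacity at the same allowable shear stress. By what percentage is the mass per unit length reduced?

Equal τ_max and T ⇒ the solid shaft needs d_s³ = d_o³(1−k⁴), so d_s = 27.2·(1−0.649⁴)^(1/3) = 25.49 mm.
Area ratio A_h/A_s = d_o²(1−k²)/d_s² = (1−k²)/(1−k⁴)^(2/3) = 0.6593.
Mass saving = 1 − 0.6593 = 34.1 %.

34.1 %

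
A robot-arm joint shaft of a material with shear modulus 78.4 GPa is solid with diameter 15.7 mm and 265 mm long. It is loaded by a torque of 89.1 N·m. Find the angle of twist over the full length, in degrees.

J = πd⁴/32 = π(0.0157)⁴/32 = 5.965×10^-9 m⁴.
θ = T·L/(G·J) = 89.10 × 0.265 / (78.4×10⁹ × 5.965×10^-9) = 0.05049 rad.

2.89°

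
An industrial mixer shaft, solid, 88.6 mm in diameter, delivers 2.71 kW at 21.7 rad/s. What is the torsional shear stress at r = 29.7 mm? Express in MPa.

0.613 MPa

ω = 21.7 rad/s, so T = P/ω = 2.71×10³ / 21.70 = 124.9 N·m.
J = πd⁴/32 = π(0.0886)⁴/32 = 6.050×10^-6 m⁴.
Shear stress varies linearly with radius: τ = T·r/J = 124.9 × 0.0297 / 6.050×10^-6 = 6.131×10^5 Pa.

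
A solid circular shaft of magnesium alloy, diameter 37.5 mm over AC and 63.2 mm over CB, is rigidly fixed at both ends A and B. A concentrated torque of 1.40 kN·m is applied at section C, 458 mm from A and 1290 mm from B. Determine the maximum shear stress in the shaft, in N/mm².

35.0 N/mm²

Compatibility: T_A·a/J_AC = T_B·b/J_CB with T_A + T_B = T₀.
J_AC = 1.94×10^-7 m⁴, J_CB = 1.57×10^-6 m⁴, so T_A = T₀·(J_AC/a)/((J_AC/a)+(J_CB/b)) = 362.3 N·m, T_B = 1038 N·m.
τ in each portion: τ_AC = 3.50×10^7 Pa, τ_CB = 2.09×10^7 Pa; maximum is in AC.
τ_max = T_AC·r/J = 362.3·0.0187/1.94×10^-7 = 3.499×10^7 Pa.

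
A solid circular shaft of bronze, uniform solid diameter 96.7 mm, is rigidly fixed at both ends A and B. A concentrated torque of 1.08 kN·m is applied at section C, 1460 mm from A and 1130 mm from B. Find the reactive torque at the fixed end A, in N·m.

With uniform GJ and both ends fixed, compatibility θ_AC = θ_CB gives T_A·a = T_B·b, together with T_A + T_B = T₀.
T_A = T₀·b/(a+b) = 1080·1130/2590 = 471.2 N·m; T_B = 608.8 N·m.

471 N·m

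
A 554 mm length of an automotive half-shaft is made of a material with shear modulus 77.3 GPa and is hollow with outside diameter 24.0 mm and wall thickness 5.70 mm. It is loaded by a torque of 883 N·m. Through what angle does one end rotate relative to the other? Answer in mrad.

J = π(d_o⁴ − d_i⁴)/32 = π(0.0240⁴ − 0.0126⁴)/32 = 3.010×10^-8 m⁴.
θ = T·L/(G·J) = 883.0 × 0.554 / (77.3×10⁹ × 3.010×10^-8) = 0.2103 rad.

210 mrad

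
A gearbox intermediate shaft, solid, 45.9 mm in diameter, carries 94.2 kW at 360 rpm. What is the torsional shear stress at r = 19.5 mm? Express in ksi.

16.2 ksi

ω = 2π·360/60 = 37.70 rad/s, so T = P/ω = 94.2×10³ / 37.70 = 2499 N·m.
J = πd⁴/32 = π(0.0459)⁴/32 = 4.358×10^-7 m⁴.
Shear stress varies linearly with radius: τ = T·r/J = 2499 × 0.0195 / 4.358×10^-7 = 1.118×10^8 Pa.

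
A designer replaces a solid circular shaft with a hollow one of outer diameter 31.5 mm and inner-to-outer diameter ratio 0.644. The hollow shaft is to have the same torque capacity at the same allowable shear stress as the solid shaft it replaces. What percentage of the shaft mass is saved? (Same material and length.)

33.6 %

Equal τ_max and T ⇒ the solid shaft needs d_s³ = d_o³(1−k⁴), so d_s = 31.5·(1−0.644⁴)^(1/3) = 29.58 mm.
Area ratio A_h/A_s = d_o²(1−k²)/d_s² = (1−k²)/(1−k⁴)^(2/3) = 0.6637.
Mass saving = 1 − 0.6637 = 33.6 %.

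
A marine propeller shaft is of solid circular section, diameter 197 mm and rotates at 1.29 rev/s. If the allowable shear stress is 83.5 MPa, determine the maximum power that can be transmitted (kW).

J = πd⁴/32 = π(0.197)⁴/32 = 1.479×10^-4 m⁴.
T_max = τ_allow·J/r = 8.35×10^7 × 1.479×10^-4 / 0.0985 = 125300 N·m.
ω = 2π·1.29 = 8.105 rad/s, so P_max = T_max·ω = 1.016×10^6 W.

1020 kW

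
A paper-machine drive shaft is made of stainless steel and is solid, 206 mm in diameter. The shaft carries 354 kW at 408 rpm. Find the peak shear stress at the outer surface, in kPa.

ω = 2π·408/60 = 42.73 rad/s, so T = P/ω = 354×10³ / 42.73 = 8285 N·m.
J = πd⁴/32 = π(0.206)⁴/32 = 1.768×10^-4 m⁴.
τ_max = T·r/J = 8285 × 0.103 / 1.768×10^-4 = 4.827×10^6 Pa.

4830 kPa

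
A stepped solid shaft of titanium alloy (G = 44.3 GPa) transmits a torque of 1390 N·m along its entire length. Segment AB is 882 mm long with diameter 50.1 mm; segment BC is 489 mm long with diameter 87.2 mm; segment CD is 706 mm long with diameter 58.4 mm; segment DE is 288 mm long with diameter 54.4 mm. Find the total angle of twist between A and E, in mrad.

J_AB = π(0.0501)⁴/32 = 6.19×10^-7 m⁴; J_BC = π(0.0872)⁴/32 = 5.68×10^-6 m⁴; J_CD = π(0.0584)⁴/32 = 1.14×10^-6 m⁴; J_DE = π(0.0544)⁴/32 = 8.60×10^-7 m⁴.
θ = (T/G)·Σ L_i/J_i = (1390/44.3×10⁹)·(0.882/6.19×10^-7 + 0.489/5.68×10^-6 + 0.706/1.14×10^-6 + 0.288/8.60×10^-7) = 0.07735 rad.

77.4 mrad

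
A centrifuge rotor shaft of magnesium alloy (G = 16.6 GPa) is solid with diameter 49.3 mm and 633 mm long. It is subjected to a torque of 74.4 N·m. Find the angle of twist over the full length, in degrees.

0.280°

J = πd⁴/32 = π(0.0493)⁴/32 = 5.799×10^-7 m⁴.
θ = T·L/(G·J) = 74.40 × 0.633 / (16.6×10⁹ × 5.799×10^-7) = 4.892×10^-3 rad.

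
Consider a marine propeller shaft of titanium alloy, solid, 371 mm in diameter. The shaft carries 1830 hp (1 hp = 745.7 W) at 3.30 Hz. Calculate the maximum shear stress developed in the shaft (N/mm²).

ω = 2π·3.30 = 20.73 rad/s, so T = P/ω = 1830×745.7 / 20.73 = 65810 N·m.
J = πd⁴/32 = π(0.371)⁴/32 = 1.860×10^-3 m⁴.
τ_max = T·r/J = 65810 × 0.185 / 1.860×10^-3 = 6.564×10^6 Pa.

6.56 N/mm²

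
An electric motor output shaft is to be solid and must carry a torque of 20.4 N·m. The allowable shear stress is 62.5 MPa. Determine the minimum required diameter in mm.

For a solid shaft τ_max = 16T/(πd³), so d = (16T/(π τ_allow))^(1/3) = (16·20.40/(π·6.25×10^7))^(1/3) = 0.01185 m.

11.8 mm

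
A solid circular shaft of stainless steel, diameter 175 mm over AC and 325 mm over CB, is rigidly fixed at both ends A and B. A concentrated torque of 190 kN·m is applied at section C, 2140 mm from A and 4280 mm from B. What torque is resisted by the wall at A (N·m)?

27300 N·m

Compatibility: T_A·a/J_AC = T_B·b/J_CB with T_A + T_B = T₀.
J_AC = 9.21×10^-5 m⁴, J_CB = 1.10×10^-3 m⁴, so T_A = T₀·(J_AC/a)/((J_AC/a)+(J_CB/b)) = 27350 N·m, T_B = 162700 N·m.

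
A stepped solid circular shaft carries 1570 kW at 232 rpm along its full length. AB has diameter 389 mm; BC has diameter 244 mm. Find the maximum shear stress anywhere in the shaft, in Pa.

ω = 2π·232/60 = 24.29 rad/s, so T = P/ω = 1570×10³ / 24.29 = 64620 N·m.
Under the same torque, τ_max = 16T/(πd³) is largest where d is smallest — segment BC (d = 244 mm).
τ_max = 16·64620/(π·(0.244)³) = 2.266×10^7 Pa.

2.27e7 Pa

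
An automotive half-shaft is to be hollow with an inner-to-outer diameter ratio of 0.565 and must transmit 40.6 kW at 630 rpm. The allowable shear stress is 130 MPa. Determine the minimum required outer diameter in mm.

29.9 mm

ω = 2π·630/60 = 65.97 rad/s, so T = P/ω = 40.6×10³ / 65.97 = 615.4 N·m.
For a hollow shaft with d_i/d_o = 0.565: τ_max = 16T/(π d_o³ (1−k⁴)), so d_o = [16T/(π τ_allow (1−k⁴))]^(1/3) = [16·615.4/(π·1.30×10^8·0.8981)]^(1/3) = 0.02994 m.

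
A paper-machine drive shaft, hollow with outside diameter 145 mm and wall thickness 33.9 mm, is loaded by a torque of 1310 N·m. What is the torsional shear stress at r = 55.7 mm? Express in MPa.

J = π(d_o⁴ − d_i⁴)/32 = π(0.145⁴ − 0.0772⁴)/32 = 3.991×10^-5 m⁴.
Shear stress varies linearly with radius: τ = T·r/J = 1310 × 0.0557 / 3.991×10^-5 = 1.828×10^6 Pa.

1.83 MPa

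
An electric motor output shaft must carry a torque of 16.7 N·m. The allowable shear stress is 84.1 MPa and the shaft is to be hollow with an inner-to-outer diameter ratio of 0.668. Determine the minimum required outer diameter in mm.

10.8 mm

For a hollow shaft with d_i/d_o = 0.668: τ_max = 16T/(π d_o³ (1−k⁴)), so d_o = [16T/(π τ_allow (1−k⁴))]^(1/3) = [16·16.70/(π·8.41×10^7·0.8009)]^(1/3) = 0.01081 m.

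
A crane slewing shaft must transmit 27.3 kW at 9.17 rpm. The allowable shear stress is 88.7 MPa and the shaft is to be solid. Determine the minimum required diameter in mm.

118 mm

ω = 2π·9.17/60 = 0.9603 rad/s, so T = P/ω = 27.3×10³ / 0.9603 = 28430 N·m.
For a solid shaft τ_max = 16T/(πd³), so d = (16T/(π τ_allow))^(1/3) = (16·28430/(π·8.87×10^7))^(1/3) = 0.1177 m.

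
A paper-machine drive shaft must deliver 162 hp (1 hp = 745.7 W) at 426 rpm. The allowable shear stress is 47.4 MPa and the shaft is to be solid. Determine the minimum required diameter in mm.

66.3 mm

ω = 2π·426/60 = 44.61 rad/s, so T = P/ω = 162×745.7 / 44.61 = 2708 N·m.
For a solid shaft τ_max = 16T/(πd³), so d = (16T/(π τ_allow))^(1/3) = (16·2708/(π·4.74×10^7))^(1/3) = 0.06626 m.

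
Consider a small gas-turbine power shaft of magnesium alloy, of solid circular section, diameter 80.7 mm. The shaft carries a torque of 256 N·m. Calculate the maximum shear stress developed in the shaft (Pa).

2.48e6 Pa

J = πd⁴/32 = π(0.0807)⁴/32 = 4.164×10^-6 m⁴.
τ_max = T·r/J = 256.0 × 0.0404 / 4.164×10^-6 = 2.481×10^6 Pa.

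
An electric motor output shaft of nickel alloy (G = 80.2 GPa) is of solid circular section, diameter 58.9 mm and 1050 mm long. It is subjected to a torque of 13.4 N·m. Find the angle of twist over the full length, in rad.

J = πd⁴/32 = π(0.0589)⁴/32 = 1.182×10^-6 m⁴.
θ = T·L/(G·J) = 13.40 × 1.05 / (80.2×10⁹ × 1.182×10^-6) = 1.485×10^-4 rad.

1.48e-4 rad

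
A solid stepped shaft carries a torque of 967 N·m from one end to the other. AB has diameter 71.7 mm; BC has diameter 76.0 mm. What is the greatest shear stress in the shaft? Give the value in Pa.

Under the same torque, τ_max = 16T/(πd³) is largest where d is smallest — segment AB (d = 71.7 mm).
τ_max = 16·967.0/(π·(0.0717)³) = 1.336×10^7 Pa.

1.34e7 Pa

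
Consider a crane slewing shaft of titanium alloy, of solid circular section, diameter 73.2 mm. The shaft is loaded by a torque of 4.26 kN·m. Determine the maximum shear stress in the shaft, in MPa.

J = πd⁴/32 = π(0.0732)⁴/32 = 2.819×10^-6 m⁴.
τ_max = T·r/J = 4260 × 0.0366 / 2.819×10^-6 = 5.532×10^7 Pa.

55.3 MPa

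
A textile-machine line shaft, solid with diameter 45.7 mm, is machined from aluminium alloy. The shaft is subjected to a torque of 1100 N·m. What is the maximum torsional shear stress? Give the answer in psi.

8510 psi

J = πd⁴/32 = π(0.0457)⁴/32 = 4.282×10^-7 m⁴.
τ_max = T·r/J = 1100 × 0.0229 / 4.282×10^-7 = 5.870×10^7 Pa.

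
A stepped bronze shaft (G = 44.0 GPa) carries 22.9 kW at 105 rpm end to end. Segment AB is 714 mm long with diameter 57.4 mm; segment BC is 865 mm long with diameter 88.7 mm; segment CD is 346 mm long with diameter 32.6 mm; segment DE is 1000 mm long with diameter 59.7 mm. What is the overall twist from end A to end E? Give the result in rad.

ω = 2π·105/60 = 11.00 rad/s, so T = P/ω = 22.9×10³ / 11.00 = 2083 N·m.
J_AB = π(0.0574)⁴/32 = 1.07×10^-6 m⁴; J_BC = π(0.0887)⁴/32 = 6.08×10^-6 m⁴; J_CD = π(0.0326)⁴/32 = 1.11×10^-7 m⁴; J_DE = π(0.0597)⁴/32 = 1.25×10^-6 m⁴.
θ = (T/G)·Σ L_i/J_i = (2083/44.0×10⁹)·(0.714/1.07×10^-6 + 0.865/6.08×10^-6 + 0.346/1.11×10^-7 + 1.00/1.25×10^-6) = 0.2241 rad.

0.224 rad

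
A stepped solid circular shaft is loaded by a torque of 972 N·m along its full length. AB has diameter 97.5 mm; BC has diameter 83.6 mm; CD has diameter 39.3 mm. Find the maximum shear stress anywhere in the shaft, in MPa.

Under the same torque, τ_max = 16T/(πd³) is largest where d is smallest — segment CD (d = 39.3 mm).
τ_max = 16·972.0/(π·(0.0393)³) = 8.156×10^7 Pa.

81.6 MPa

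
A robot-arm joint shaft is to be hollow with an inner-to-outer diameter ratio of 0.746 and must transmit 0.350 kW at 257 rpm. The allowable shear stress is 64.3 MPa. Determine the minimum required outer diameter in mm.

11.4 mm

ω = 2π·257/60 = 26.91 rad/s, so T = P/ω = 0.350×10³ / 26.91 = 13.00 N·m.
For a hollow shaft with d_i/d_o = 0.746: τ_max = 16T/(π d_o³ (1−k⁴)), so d_o = [16T/(π τ_allow (1−k⁴))]^(1/3) = [16·13.00/(π·6.43×10^7·0.6903)]^(1/3) = 0.01143 m.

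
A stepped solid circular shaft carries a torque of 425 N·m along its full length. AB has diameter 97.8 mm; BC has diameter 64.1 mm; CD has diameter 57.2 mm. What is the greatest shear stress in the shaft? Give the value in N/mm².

Under the same torque, τ_max = 16T/(πd³) is largest where d is smallest — segment CD (d = 57.2 mm).
τ_max = 16·425.0/(π·(0.0572)³) = 1.157×10^7 Pa.

11.6 N/mm²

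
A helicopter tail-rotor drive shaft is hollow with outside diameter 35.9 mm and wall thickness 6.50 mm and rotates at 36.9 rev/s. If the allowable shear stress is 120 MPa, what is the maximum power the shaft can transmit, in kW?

211 kW

J = π(d_o⁴ − d_i⁴)/32 = π(0.0359⁴ − 0.0229⁴)/32 = 1.361×10^-7 m⁴.
T_max = τ_allow·J/r = 1.20×10^8 × 1.361×10^-7 / 0.0180 = 909.7 N·m.
ω = 2π·36.9 = 231.8 rad/s, so P_max = T_max·ω = 2.109×10^5 W.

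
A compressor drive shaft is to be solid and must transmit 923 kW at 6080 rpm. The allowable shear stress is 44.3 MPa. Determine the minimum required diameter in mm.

ω = 2π·6080/60 = 636.7 rad/s, so T = P/ω = 923×10³ / 636.7 = 1450 N·m.
For a solid shaft τ_max = 16T/(πd³), so d = (16T/(π τ_allow))^(1/3) = (16·1450/(π·4.43×10^7))^(1/3) = 0.05503 m.

55.0 mm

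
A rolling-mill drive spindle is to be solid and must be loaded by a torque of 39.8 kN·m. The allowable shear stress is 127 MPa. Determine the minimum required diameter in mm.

For a solid shaft τ_max = 16T/(πd³), so d = (16T/(π τ_allow))^(1/3) = (16·39800/(π·1.27×10^8))^(1/3) = 0.1169 m.

117 mm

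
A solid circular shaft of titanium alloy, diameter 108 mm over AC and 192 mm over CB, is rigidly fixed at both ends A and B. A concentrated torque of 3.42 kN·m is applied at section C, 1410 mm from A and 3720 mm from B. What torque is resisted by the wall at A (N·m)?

Compatibility: T_A·a/J_AC = T_B·b/J_CB with T_A + T_B = T₀.
J_AC = 1.34×10^-5 m⁴, J_CB = 1.33×10^-4 m⁴, so T_A = T₀·(J_AC/a)/((J_AC/a)+(J_CB/b)) = 714.6 N·m, T_B = 2705 N·m.

715 N·m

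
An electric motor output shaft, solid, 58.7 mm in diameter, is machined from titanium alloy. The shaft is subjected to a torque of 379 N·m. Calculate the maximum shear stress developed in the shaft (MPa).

J = πd⁴/32 = π(0.0587)⁴/32 = 1.166×10^-6 m⁴.
τ_max = T·r/J = 379.0 × 0.0294 / 1.166×10^-6 = 9.543×10^6 Pa.

9.54 MPa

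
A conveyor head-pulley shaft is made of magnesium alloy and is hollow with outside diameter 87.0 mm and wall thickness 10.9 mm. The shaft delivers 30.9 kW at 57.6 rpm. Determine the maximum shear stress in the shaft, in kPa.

57900 kPa

ω = 2π·57.6/60 = 6.032 rad/s, so T = P/ω = 30.9×10³ / 6.032 = 5123 N·m.
J = π(d_o⁴ − d_i⁴)/32 = π(0.0870⁴ − 0.0652⁴)/32 = 3.850×10^-6 m⁴.
τ_max = T·r/J = 5123 × 0.0435 / 3.850×10^-6 = 5.788×10^7 Pa.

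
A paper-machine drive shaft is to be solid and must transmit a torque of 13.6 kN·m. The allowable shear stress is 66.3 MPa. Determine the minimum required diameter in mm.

For a solid shaft τ_max = 16T/(πd³), so d = (16T/(π τ_allow))^(1/3) = (16·13600/(π·6.63×10^7))^(1/3) = 0.1015 m.

101 mm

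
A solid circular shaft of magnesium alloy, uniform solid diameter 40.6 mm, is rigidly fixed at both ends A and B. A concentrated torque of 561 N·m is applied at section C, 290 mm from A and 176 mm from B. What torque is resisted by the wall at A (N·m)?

212 N·m

With uniform GJ and both ends fixed, compatibility θ_AC = θ_CB gives T_A·a = T_B·b, together with T_A + T_B = T₀.
T_A = T₀·b/(a+b) = 561.0·176/466.0 = 211.9 N·m; T_B = 349.1 N·m.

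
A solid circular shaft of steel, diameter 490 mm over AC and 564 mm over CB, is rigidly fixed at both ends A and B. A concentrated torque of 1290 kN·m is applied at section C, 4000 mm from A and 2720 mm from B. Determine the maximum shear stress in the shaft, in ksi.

3.83 ksi

Compatibility: T_A·a/J_AC = T_B·b/J_CB with T_A + T_B = T₀.
J_AC = 5.66×10^-3 m⁴, J_CB = 9.93×10^-3 m⁴, so T_A = T₀·(J_AC/a)/((J_AC/a)+(J_CB/b)) = 360200 N·m, T_B = 929800 N·m.
τ in each portion: τ_AC = 1.56×10^7 Pa, τ_CB = 2.64×10^7 Pa; maximum is in CB.
τ_max = T_CB·r/J = 929800·0.282/9.93×10^-3 = 2.639×10^7 Pa.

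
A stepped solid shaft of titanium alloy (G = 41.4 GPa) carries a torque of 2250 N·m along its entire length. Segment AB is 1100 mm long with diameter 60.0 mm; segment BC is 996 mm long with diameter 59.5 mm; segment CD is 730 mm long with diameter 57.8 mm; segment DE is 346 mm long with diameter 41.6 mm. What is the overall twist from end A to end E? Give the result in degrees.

11.0°

J_AB = π(0.0600)⁴/32 = 1.27×10^-6 m⁴; J_BC = π(0.0595)⁴/32 = 1.23×10^-6 m⁴; J_CD = π(0.0578)⁴/32 = 1.10×10^-6 m⁴; J_DE = π(0.0416)⁴/32 = 2.94×10^-7 m⁴.
θ = (T/G)·Σ L_i/J_i = (2250/41.4×10⁹)·(1.10/1.27×10^-6 + 0.996/1.23×10^-6 + 0.730/1.10×10^-6 + 0.346/2.94×10^-7) = 0.1911 rad.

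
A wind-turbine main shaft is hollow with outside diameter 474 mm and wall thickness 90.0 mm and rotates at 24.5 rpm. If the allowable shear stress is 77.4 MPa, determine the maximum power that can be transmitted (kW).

3540 kW

J = π(d_o⁴ − d_i⁴)/32 = π(0.474⁴ − 0.294⁴)/32 = 4.222×10^-3 m⁴.
T_max = τ_allow·J/r = 7.74×10^7 × 4.222×10^-3 / 0.237 = 1.379e6 N·m.
ω = 2π·24.5/60 = 2.566 rad/s, so P_max = T_max·ω = 3.538×10^6 W.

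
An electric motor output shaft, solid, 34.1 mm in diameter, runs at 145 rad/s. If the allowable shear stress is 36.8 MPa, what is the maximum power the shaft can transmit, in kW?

41.5 kW

J = πd⁴/32 = π(0.0341)⁴/32 = 1.327×10^-7 m⁴.
T_max = τ_allow·J/r = 3.68×10^7 × 1.327×10^-7 / 0.0170 = 286.5 N·m.
ω = 145 rad/s, so P_max = T_max·ω = 4.154×10^4 W.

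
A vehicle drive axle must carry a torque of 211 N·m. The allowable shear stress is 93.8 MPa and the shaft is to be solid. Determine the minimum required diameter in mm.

22.5 mm

For a solid shaft τ_max = 16T/(πd³), so d = (16T/(π τ_allow))^(1/3) = (16·211.0/(π·9.38×10^7))^(1/3) = 0.02254 m.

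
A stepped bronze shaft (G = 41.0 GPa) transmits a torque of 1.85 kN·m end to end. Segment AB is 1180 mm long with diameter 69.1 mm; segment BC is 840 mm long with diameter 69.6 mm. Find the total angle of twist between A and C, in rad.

J_AB = π(0.0691)⁴/32 = 2.24×10^-6 m⁴; J_BC = π(0.0696)⁴/32 = 2.30×10^-6 m⁴.
θ = (T/G)·Σ L_i/J_i = (1850/41.0×10⁹)·(1.18/2.24×10^-6 + 0.840/2.30×10^-6) = 0.04024 rad.

0.0402 rad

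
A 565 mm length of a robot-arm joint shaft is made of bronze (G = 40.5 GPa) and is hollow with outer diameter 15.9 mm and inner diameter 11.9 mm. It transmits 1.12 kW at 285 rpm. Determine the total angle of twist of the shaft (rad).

ω = 2π·285/60 = 29.85 rad/s, so T = P/ω = 1.12×10³ / 29.85 = 37.53 N·m.
J = π(d_o⁴ − d_i⁴)/32 = π(0.0159⁴ − 0.0119⁴)/32 = 4.306×10^-9 m⁴.
θ = T·L/(G·J) = 37.53 × 0.565 / (40.5×10⁹ × 4.306×10^-9) = 0.1216 rad.

0.122 rad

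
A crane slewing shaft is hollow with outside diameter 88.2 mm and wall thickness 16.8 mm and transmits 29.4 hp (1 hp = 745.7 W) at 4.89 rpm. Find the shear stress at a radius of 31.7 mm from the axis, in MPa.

268 MPa

ω = 2π·4.89/60 = 0.5121 rad/s, so T = P/ω = 29.4×745.7 / 0.5121 = 42810 N·m.
J = π(d_o⁴ − d_i⁴)/32 = π(0.0882⁴ − 0.0546⁴)/32 = 5.069×10^-6 m⁴.
Shear stress varies linearly with radius: τ = T·r/J = 42810 × 0.0317 / 5.069×10^-6 = 2.678×10^8 Pa.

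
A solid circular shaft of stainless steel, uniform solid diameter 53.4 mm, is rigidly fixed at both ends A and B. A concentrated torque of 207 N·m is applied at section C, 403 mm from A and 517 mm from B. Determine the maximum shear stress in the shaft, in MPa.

With uniform GJ and both ends fixed, compatibility θ_AC = θ_CB gives T_A·a = T_B·b, together with T_A + T_B = T₀.
T_A = T₀·b/(a+b) = 207.0·517/920.0 = 116.3 N·m; T_B = 90.67 N·m.
τ in each portion: τ_AC = 3.89×10^6 Pa, τ_CB = 3.03×10^6 Pa; maximum is in AC.
τ_max = T_AC·r/J = 116.3·0.0267/7.98×10^-7 = 3.891×10^6 Pa.

3.89 MPa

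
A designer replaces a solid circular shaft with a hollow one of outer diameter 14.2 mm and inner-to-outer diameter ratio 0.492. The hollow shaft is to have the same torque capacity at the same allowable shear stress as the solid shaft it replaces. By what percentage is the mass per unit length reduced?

21.1 %

Equal τ_max and T ⇒ the solid shaft needs d_s³ = d_o³(1−k⁴), so d_s = 14.2·(1−0.492⁴)^(1/3) = 13.92 mm.
Area ratio A_h/A_s = d_o²(1−k²)/d_s² = (1−k²)/(1−k⁴)^(2/3) = 0.7891.
Mass saving = 1 − 0.7891 = 21.1 %.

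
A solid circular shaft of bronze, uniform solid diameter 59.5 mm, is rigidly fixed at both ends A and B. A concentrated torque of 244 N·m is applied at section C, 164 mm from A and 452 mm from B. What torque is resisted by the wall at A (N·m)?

With uniform GJ and both ends fixed, compatibility θ_AC = θ_CB gives T_A·a = T_B·b, together with T_A + T_B = T₀.
T_A = T₀·b/(a+b) = 244.0·452/616.0 = 179.0 N·m; T_B = 64.96 N·m.

179 N·m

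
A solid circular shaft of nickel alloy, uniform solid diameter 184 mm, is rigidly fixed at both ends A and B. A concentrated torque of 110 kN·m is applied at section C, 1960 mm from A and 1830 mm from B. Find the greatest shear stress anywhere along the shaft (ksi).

6.75 ksi

With uniform GJ and both ends fixed, compatibility θ_AC = θ_CB gives T_A·a = T_B·b, together with T_A + T_B = T₀.
T_A = T₀·b/(a+b) = 110000·1830/3790 = 53110 N·m; T_B = 56890 N·m.
τ in each portion: τ_AC = 4.34×10^7 Pa, τ_CB = 4.65×10^7 Pa; maximum is in CB.
τ_max = T_CB·r/J = 56890·0.0920/1.13×10^-4 = 4.651×10^7 Pa.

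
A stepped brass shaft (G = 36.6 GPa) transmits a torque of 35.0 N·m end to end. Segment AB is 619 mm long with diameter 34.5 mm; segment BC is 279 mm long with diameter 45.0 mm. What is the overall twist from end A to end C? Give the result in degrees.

0.282°

J_AB = π(0.0345)⁴/32 = 1.39×10^-7 m⁴; J_BC = π(0.0450)⁴/32 = 4.03×10^-7 m⁴.
θ = (T/G)·Σ L_i/J_i = (35.00/36.6×10⁹)·(0.619/1.39×10^-7 + 0.279/4.03×10^-7) = 4.919×10^-3 rad.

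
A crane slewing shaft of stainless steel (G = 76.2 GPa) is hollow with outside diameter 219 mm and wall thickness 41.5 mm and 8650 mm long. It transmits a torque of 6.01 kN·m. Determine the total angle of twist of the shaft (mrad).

3.55 mrad

J = π(d_o⁴ − d_i⁴)/32 = π(0.219⁴ − 0.136⁴)/32 = 1.922×10^-4 m⁴.
θ = T·L/(G·J) = 6010 × 8.65 / (76.2×10⁹ × 1.922×10^-4) = 3.549×10^-3 rad.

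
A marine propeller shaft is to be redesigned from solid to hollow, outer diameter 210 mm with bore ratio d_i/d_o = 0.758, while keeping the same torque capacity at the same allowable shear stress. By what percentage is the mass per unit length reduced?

Equal τ_max and T ⇒ the solid shaft needs d_s³ = d_o³(1−k⁴), so d_s = 210·(1−0.758⁴)^(1/3) = 183.7 mm.
Area ratio A_h/A_s = d_o²(1−k²)/d_s² = (1−k²)/(1−k⁴)^(2/3) = 0.5557.
Mass saving = 1 − 0.5557 = 44.4 %.

44.4 %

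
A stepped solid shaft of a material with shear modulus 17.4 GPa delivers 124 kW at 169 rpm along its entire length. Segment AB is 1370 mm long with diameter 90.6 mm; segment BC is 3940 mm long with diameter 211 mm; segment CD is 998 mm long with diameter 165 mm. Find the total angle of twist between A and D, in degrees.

5.56°

ω = 2π·169/60 = 17.70 rad/s, so T = P/ω = 124×10³ / 17.70 = 7007 N·m.
J_AB = π(0.0906)⁴/32 = 6.61×10^-6 m⁴; J_BC = π(0.211)⁴/32 = 1.95×10^-4 m⁴; J_CD = π(0.165)⁴/32 = 7.28×10^-5 m⁴.
θ = (T/G)·Σ L_i/J_i = (7007/17.4×10⁹)·(1.37/6.61×10^-6 + 3.94/1.95×10^-4 + 0.998/7.28×10^-5) = 0.09708 rad.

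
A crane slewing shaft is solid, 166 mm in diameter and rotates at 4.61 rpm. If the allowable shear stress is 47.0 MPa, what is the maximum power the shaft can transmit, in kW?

20.4 kW

J = πd⁴/32 = π(0.166)⁴/32 = 7.455×10^-5 m⁴.
T_max = τ_allow·J/r = 4.70×10^7 × 7.455×10^-5 / 0.0830 = 42210 N·m.
ω = 2π·4.61/60 = 0.4828 rad/s, so P_max = T_max·ω = 2.038×10^4 W.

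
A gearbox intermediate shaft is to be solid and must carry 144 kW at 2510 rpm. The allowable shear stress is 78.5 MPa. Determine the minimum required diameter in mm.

32.9 mm

ω = 2π·2510/60 = 262.8 rad/s, so T = P/ω = 144×10³ / 262.8 = 547.8 N·m.
For a solid shaft τ_max = 16T/(πd³), so d = (16T/(π τ_allow))^(1/3) = (16·547.8/(π·7.85×10^7))^(1/3) = 0.03288 m.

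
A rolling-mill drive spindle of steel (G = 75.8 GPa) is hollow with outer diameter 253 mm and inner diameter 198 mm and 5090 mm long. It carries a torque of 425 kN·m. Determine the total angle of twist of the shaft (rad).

J = π(d_o⁴ − d_i⁴)/32 = π(0.253⁴ − 0.198⁴)/32 = 2.513×10^-4 m⁴.
θ = T·L/(G·J) = 425000 × 5.09 / (75.8×10⁹ × 2.513×10^-4) = 0.1135 rad.

0.114 rad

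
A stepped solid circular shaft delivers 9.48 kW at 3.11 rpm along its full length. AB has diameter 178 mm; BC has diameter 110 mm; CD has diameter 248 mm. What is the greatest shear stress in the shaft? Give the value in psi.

16200 psi

ω = 2π·3.11/60 = 0.3257 rad/s, so T = P/ω = 9.48×10³ / 0.3257 = 29110 N·m.
Under the same torque, τ_max = 16T/(πd³) is largest where d is smallest — segment BC (d = 110 mm).
τ_max = 16·29110/(π·(0.110)³) = 1.114×10^8 Pa.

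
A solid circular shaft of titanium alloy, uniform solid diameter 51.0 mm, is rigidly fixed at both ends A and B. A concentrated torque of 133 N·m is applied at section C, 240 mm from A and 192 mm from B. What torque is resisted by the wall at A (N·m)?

With uniform GJ and both ends fixed, compatibility θ_AC = θ_CB gives T_A·a = T_B·b, together with T_A + T_B = T₀.
T_A = T₀·b/(a+b) = 133.0·192/432.0 = 59.11 N·m; T_B = 73.89 N·m.

59.1 N·m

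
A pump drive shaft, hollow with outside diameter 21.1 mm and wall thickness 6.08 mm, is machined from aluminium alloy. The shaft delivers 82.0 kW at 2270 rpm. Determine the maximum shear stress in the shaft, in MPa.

193 MPa

ω = 2π·2270/60 = 237.7 rad/s, so T = P/ω = 82.0×10³ / 237.7 = 345.0 N·m.
J = π(d_o⁴ − d_i⁴)/32 = π(0.0211⁴ − 0.00894⁴)/32 = 1.883×10^-8 m⁴.
τ_max = T·r/J = 345.0 × 0.0106 / 1.883×10^-8 = 1.932×10^8 Pa.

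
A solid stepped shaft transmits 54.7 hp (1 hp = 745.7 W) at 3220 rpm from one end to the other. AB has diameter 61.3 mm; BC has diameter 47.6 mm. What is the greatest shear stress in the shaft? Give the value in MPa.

ω = 2π·3220/60 = 337.2 rad/s, so T = P/ω = 54.7×745.7 / 337.2 = 121.0 N·m.
Under the same torque, τ_max = 16T/(πd³) is largest where d is smallest — segment BC (d = 47.6 mm).
τ_max = 16·121.0/(π·(0.0476)³) = 5.712×10^6 Pa.

5.71 MPa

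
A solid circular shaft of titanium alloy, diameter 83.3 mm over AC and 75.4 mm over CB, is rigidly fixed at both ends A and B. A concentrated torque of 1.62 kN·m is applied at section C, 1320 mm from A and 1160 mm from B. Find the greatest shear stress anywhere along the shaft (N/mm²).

Compatibility: T_A·a/J_AC = T_B·b/J_CB with T_A + T_B = T₀.
J_AC = 4.73×10^-6 m⁴, J_CB = 3.17×10^-6 m⁴, so T_A = T₀·(J_AC/a)/((J_AC/a)+(J_CB/b)) = 918.4 N·m, T_B = 701.6 N·m.
τ in each portion: τ_AC = 8.09×10^6 Pa, τ_CB = 8.34×10^6 Pa; maximum is in CB.
τ_max = T_CB·r/J = 701.6·0.0377/3.17×10^-6 = 8.335×10^6 Pa.

8.34 N/mm²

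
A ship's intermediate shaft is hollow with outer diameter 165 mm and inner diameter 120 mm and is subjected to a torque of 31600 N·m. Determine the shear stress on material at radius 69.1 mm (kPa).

J = π(d_o⁴ − d_i⁴)/32 = π(0.165⁴ − 0.120⁴)/32 = 5.241×10^-5 m⁴.
Shear stress varies linearly with radius: τ = T·r/J = 31600 × 0.0691 / 5.241×10^-5 = 4.166×10^7 Pa.

41700 kPa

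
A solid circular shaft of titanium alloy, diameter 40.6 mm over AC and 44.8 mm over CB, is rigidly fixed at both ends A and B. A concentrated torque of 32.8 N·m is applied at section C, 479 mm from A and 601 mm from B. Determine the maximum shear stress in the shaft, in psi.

166 psi

Compatibility: T_A·a/J_AC = T_B·b/J_CB with T_A + T_B = T₀.
J_AC = 2.67×10^-7 m⁴, J_CB = 3.95×10^-7 m⁴, so T_A = T₀·(J_AC/a)/((J_AC/a)+(J_CB/b)) = 15.03 N·m, T_B = 17.77 N·m.
τ in each portion: τ_AC = 1.14×10^6 Pa, τ_CB = 1.01×10^6 Pa; maximum is in AC.
τ_max = T_AC·r/J = 15.03·0.0203/2.67×10^-7 = 1.144×10^6 Pa.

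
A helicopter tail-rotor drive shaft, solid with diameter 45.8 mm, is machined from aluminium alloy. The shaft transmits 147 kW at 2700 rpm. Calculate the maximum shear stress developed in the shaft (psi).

ω = 2π·2700/60 = 282.7 rad/s, so T = P/ω = 147×10³ / 282.7 = 519.9 N·m.
J = πd⁴/32 = π(0.0458)⁴/32 = 4.320×10^-7 m⁴.
τ_max = T·r/J = 519.9 × 0.0229 / 4.320×10^-7 = 2.756×10^7 Pa.

4000 psi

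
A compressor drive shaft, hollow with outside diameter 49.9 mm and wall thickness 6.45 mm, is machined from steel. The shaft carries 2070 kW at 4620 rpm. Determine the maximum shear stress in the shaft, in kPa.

ω = 2π·4620/60 = 483.8 rad/s, so T = P/ω = 2070×10³ / 483.8 = 4279 N·m.
J = π(d_o⁴ − d_i⁴)/32 = π(0.0499⁴ − 0.0370⁴)/32 = 4.247×10^-7 m⁴.
τ_max = T·r/J = 4279 × 0.0249 / 4.247×10^-7 = 2.514×10^8 Pa.

251000 kPa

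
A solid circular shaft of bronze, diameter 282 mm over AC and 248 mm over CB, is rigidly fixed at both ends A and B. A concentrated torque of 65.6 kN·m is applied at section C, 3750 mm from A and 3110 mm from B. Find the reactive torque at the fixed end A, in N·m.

38100 N·m

Compatibility: T_A·a/J_AC = T_B·b/J_CB with T_A + T_B = T₀.
J_AC = 6.21×10^-4 m⁴, J_CB = 3.71×10^-4 m⁴, so T_A = T₀·(J_AC/a)/((J_AC/a)+(J_CB/b)) = 38110 N·m, T_B = 27490 N·m.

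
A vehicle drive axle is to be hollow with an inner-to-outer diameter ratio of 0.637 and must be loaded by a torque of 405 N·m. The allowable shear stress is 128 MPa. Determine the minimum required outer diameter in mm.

For a hollow shaft with d_i/d_o = 0.637: τ_max = 16T/(π d_o³ (1−k⁴)), so d_o = [16T/(π τ_allow (1−k⁴))]^(1/3) = [16·405.0/(π·1.28×10^8·0.8354)]^(1/3) = 0.02682 m.

26.8 mm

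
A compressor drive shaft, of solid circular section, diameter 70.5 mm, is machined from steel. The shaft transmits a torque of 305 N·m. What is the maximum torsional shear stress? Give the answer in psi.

643 psi

J = πd⁴/32 = π(0.0705)⁴/32 = 2.425×10^-6 m⁴.
τ_max = T·r/J = 305.0 × 0.0352 / 2.425×10^-6 = 4.433×10^6 Pa.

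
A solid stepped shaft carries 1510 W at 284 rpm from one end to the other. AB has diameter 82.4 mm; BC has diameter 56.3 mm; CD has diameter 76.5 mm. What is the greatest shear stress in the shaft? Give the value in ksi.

0.210 ksi

ω = 2π·284/60 = 29.74 rad/s, so T = P/ω = 1510 / 29.74 = 50.77 N·m.
Under the same torque, τ_max = 16T/(πd³) is largest where d is smallest — segment BC (d = 56.3 mm).
τ_max = 16·50.77/(π·(0.0563)³) = 1.449×10^6 Pa.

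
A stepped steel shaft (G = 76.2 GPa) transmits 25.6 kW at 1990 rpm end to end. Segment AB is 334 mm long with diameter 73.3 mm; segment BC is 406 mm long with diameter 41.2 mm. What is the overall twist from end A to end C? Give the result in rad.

0.00250 rad

ω = 2π·1990/60 = 208.4 rad/s, so T = P/ω = 25.6×10³ / 208.4 = 122.8 N·m.
J_AB = π(0.0733)⁴/32 = 2.83×10^-6 m⁴; J_BC = π(0.0412)⁴/32 = 2.83×10^-7 m⁴.
θ = (T/G)·Σ L_i/J_i = (122.8/76.2×10⁹)·(0.334/2.83×10^-6 + 0.406/2.83×10^-7) = 2.504×10^-3 rad.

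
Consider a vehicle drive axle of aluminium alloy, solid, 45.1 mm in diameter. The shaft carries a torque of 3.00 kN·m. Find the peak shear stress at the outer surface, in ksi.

24.2 ksi

J = πd⁴/32 = π(0.0451)⁴/32 = 4.062×10^-7 m⁴.
τ_max = T·r/J = 3000 × 0.0226 / 4.062×10^-7 = 1.666×10^8 Pa.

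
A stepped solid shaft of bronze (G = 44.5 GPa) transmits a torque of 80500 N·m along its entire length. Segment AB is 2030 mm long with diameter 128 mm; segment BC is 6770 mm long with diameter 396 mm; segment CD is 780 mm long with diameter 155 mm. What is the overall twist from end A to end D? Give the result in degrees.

J_AB = π(0.128)⁴/32 = 2.64×10^-5 m⁴; J_BC = π(0.396)⁴/32 = 2.41×10^-3 m⁴; J_CD = π(0.155)⁴/32 = 5.67×10^-5 m⁴.
θ = (T/G)·Σ L_i/J_i = (80500/44.5×10⁹)·(2.03/2.64×10^-5 + 6.77/2.41×10^-3 + 0.780/5.67×10^-5) = 0.1693 rad.

9.70°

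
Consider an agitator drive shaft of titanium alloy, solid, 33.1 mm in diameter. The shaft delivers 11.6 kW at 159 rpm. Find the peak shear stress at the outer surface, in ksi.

ω = 2π·159/60 = 16.65 rad/s, so T = P/ω = 11.6×10³ / 16.65 = 696.7 N·m.
J = πd⁴/32 = π(0.0331)⁴/32 = 1.178×10^-7 m⁴.
τ_max = T·r/J = 696.7 × 0.0166 / 1.178×10^-7 = 9.784×10^7 Pa.

14.2 ksi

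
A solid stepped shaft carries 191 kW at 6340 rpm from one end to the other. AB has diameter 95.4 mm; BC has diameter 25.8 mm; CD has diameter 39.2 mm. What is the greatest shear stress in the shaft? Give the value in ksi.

12.4 ksi

ω = 2π·6340/60 = 663.9 rad/s, so T = P/ω = 191×10³ / 663.9 = 287.7 N·m.
Under the same torque, τ_max = 16T/(πd³) is largest where d is smallest — segment BC (d = 25.8 mm).
τ_max = 16·287.7/(π·(0.0258)³) = 8.532×10^7 Pa.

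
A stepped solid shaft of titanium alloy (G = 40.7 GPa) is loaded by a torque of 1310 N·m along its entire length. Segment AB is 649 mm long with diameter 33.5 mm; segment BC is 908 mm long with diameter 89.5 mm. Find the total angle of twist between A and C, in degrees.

9.95°

J_AB = π(0.0335)⁴/32 = 1.24×10^-7 m⁴; J_BC = π(0.0895)⁴/32 = 6.30×10^-6 m⁴.
θ = (T/G)·Σ L_i/J_i = (1310/40.7×10⁹)·(0.649/1.24×10^-7 + 0.908/6.30×10^-6) = 0.1736 rad.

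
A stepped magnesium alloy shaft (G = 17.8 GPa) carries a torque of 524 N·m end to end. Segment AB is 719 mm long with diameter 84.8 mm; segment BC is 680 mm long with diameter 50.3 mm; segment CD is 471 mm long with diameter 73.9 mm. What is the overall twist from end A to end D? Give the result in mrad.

J_AB = π(0.0848)⁴/32 = 5.08×10^-6 m⁴; J_BC = π(0.0503)⁴/32 = 6.28×10^-7 m⁴; J_CD = π(0.0739)⁴/32 = 2.93×10^-6 m⁴.
θ = (T/G)·Σ L_i/J_i = (524.0/17.8×10⁹)·(0.719/5.08×10^-6 + 0.680/6.28×10^-7 + 0.471/2.93×10^-6) = 0.04076 rad.

40.8 mrad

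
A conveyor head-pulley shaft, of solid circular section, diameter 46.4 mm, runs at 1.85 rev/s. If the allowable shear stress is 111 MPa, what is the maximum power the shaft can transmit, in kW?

25.3 kW

J = πd⁴/32 = π(0.0464)⁴/32 = 4.551×10^-7 m⁴.
T_max = τ_allow·J/r = 1.11×10^8 × 4.551×10^-7 / 0.0232 = 2177 N·m.
ω = 2π·1.85 = 11.62 rad/s, so P_max = T_max·ω = 2.531×10^4 W.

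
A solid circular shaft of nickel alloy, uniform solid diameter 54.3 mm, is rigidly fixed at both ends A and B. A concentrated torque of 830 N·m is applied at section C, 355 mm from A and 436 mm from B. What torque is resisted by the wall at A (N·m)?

457 N·m

With uniform GJ and both ends fixed, compatibility θ_AC = θ_CB gives T_A·a = T_B·b, together with T_A + T_B = T₀.
T_A = T₀·b/(a+b) = 830.0·436/791.0 = 457.5 N·m; T_B = 372.5 N·m.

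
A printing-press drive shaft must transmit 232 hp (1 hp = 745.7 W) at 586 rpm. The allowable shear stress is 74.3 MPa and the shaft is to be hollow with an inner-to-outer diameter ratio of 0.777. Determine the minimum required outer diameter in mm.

ω = 2π·586/60 = 61.37 rad/s, so T = P/ω = 232×745.7 / 61.37 = 2819 N·m.
For a hollow shaft with d_i/d_o = 0.777: τ_max = 16T/(π d_o³ (1−k⁴)), so d_o = [16T/(π τ_allow (1−k⁴))]^(1/3) = [16·2819/(π·7.43×10^7·0.6355)]^(1/3) = 0.06725 m.

67.2 mm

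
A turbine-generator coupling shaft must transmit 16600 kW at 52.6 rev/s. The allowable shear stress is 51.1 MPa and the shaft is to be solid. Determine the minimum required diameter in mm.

ω = 2π·52.6 = 330.5 rad/s, so T = P/ω = 16600×10³ / 330.5 = 50230 N·m.
For a solid shaft τ_max = 16T/(πd³), so d = (16T/(π τ_allow))^(1/3) = (16·50230/(π·5.11×10^7))^(1/3) = 0.1711 m.

171 mm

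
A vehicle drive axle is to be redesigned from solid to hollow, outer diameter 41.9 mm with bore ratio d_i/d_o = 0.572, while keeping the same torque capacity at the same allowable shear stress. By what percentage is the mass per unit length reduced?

27.4 %

Equal τ_max and T ⇒ the solid shaft needs d_s³ = d_o³(1−k⁴), so d_s = 41.9·(1−0.572⁴)^(1/3) = 40.35 mm.
Area ratio A_h/A_s = d_o²(1−k²)/d_s² = (1−k²)/(1−k⁴)^(2/3) = 0.7256.
Mass saving = 1 − 0.7256 = 27.4 %.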